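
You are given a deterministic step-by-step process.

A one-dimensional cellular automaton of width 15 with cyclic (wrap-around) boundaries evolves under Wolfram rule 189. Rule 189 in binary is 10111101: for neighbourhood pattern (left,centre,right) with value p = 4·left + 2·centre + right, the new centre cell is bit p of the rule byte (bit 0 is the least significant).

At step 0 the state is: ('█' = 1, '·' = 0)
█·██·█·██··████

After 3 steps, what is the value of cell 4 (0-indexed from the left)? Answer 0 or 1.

1

step 0: █·██·█·██··████
step 1: ·██·████·█·████
step 2: ██·████·██████·
step 3: █·████·██████·█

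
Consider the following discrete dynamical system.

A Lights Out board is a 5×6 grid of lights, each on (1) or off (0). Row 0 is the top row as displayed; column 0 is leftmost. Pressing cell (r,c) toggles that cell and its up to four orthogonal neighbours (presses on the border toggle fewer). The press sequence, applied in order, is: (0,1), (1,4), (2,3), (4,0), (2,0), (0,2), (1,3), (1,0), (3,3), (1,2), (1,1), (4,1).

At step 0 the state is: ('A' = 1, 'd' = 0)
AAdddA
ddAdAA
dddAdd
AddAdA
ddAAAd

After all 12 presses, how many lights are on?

14

k=0  AAdddA
ddAdAA
dddAdd
AddAdA
ddAAAd
k=1  ddAddA
dAAdAA
dddAdd
AddAdA
ddAAAd
k=2  ddAdAA
dAAAdd
dddAAd
AddAdA
ddAAAd
k=3  ddAdAA
dAAddd
ddAddd
AddddA
ddAAAd
k=4  ddAdAA
dAAddd
ddAddd
dddddA
AAAAAd
k=5  ddAdAA
AAAddd
AAAddd
AddddA
AAAAAd
k=6  dAdAAA
AAdddd
AAAddd
AddddA
AAAAAd
k=7  dAddAA
AAAAAd
AAAAdd
AddddA
AAAAAd
k=8  AAddAA
ddAAAd
dAAAdd
AddddA
AAAAAd
k=9  AAddAA
ddAAAd
dAAddd
AdAAAA
AAAdAd
k=10  AAAdAA
dAddAd
dAdddd
AdAAAA
AAAdAd
k=11  AdAdAA
AdAdAd
dddddd
AdAAAA
AAAdAd
k=12  AdAdAA
AdAdAd
dddddd
AAAAAA
ddddAd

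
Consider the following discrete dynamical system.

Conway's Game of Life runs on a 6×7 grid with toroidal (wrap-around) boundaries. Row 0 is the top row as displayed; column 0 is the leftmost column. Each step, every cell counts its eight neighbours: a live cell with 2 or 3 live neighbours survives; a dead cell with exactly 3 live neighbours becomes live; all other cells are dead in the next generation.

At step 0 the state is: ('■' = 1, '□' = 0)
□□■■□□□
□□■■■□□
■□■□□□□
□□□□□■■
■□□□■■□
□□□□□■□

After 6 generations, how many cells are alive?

13

t=0: □□■■□□□
□□■■■□□
■□■□□□□
□□□□□■■
■□□□■■□
□□□□□■□
t=1: □□■□□□□
□□□□■□□
□■■□■■■
■■□□■■□
□□□□■□□
□□□■□■■
t=2: □□□■■■□
□■■□■□□
□■■□□□■
■■■□□□□
■□□■□□□
□□□■■■□
t=3: □□□□□□□
■■□□■□□
□□□□□□□
□□□■□□■
■□□■□□■
□□■□□■■
t=4: ■■□□□■■
□□□□□□□
■□□□□□□
■□□□□□■
■□■■■□□
■□□□□■■
t=5: □■□□□■□
□■□□□□□
■□□□□□■
■□□■□□■
□□□■■□□
□□■■□□□
t=6: □■□□□□□
□■□□□□■
□■□□□□■
■□□■■■■
□□□□■□□
□□■■□□□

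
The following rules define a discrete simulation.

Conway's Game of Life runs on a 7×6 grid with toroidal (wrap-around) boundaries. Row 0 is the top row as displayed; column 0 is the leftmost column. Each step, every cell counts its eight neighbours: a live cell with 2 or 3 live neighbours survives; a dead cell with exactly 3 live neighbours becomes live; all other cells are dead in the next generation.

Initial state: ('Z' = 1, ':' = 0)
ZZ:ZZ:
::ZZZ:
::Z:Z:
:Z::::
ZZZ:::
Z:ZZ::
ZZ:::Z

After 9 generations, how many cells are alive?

gen 0: ZZ:ZZ:
::ZZZ:
::Z:Z:
:Z::::
ZZZ:::
Z:ZZ::
ZZ:::Z
gen 1: ::::::
::::::
:ZZ:Z:
Z::Z::
Z::Z::
:::Z::
::::::
gen 2: ::::::
::::::
:ZZZ::
Z::ZZZ
::ZZZ:
::::::
::::::
gen 3: ::::::
::Z:::
ZZZZ:Z
Z::::Z
::Z:::
:::Z::
::::::
gen 4: ::::::
Z:ZZ::
::ZZZZ
:::ZZZ
::::::
::::::
::::::
gen 5: ::::::
:ZZ::Z
ZZ::::
::Z::Z
::::Z:
::::::
::::::
gen 6: ::::::
:ZZ:::
:::::Z
ZZ:::Z
::::::
::::::
::::::
gen 7: ::::::
::::::
::Z::Z
Z::::Z
Z:::::
::::::
::::::
gen 8: ::::::
::::::
Z::::Z
ZZ:::Z
Z::::Z
::::::
::::::
gen 9: ::::::
::::::
:Z:::Z
:Z::Z:
:Z:::Z
::::::
::::::

6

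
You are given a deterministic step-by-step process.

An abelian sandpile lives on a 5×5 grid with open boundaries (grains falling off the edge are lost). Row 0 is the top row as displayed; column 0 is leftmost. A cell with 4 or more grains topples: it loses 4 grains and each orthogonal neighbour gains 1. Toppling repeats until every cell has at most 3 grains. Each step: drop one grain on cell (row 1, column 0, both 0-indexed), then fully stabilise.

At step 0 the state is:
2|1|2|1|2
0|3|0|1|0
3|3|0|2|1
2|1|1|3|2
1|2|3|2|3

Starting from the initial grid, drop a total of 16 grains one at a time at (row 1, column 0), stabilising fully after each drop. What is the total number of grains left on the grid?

0) 2|1|2|1|2
0|3|0|1|0
3|3|0|2|1
2|1|1|3|2
1|2|3|2|3
1) 2|1|2|1|2
1|3|0|1|0
3|3|0|2|1
2|1|1|3|2
1|2|3|2|3
2) 2|1|2|1|2
2|3|0|1|0
3|3|0|2|1
2|1|1|3|2
1|2|3|2|3
3) 2|1|2|1|2
3|3|0|1|0
3|3|0|2|1
2|1|1|3|2
1|2|3|2|3
4) 3|2|2|1|2
2|1|1|1|0
1|1|1|2|1
3|2|1|3|2
1|2|3|2|3
5) 3|2|2|1|2
3|1|1|1|0
1|1|1|2|1
3|2|1|3|2
1|2|3|2|3
6) 0|3|2|1|2
1|2|1|1|0
2|1|1|2|1
3|2|1|3|2
1|2|3|2|3
7) 0|3|2|1|2
2|2|1|1|0
2|1|1|2|1
3|2|1|3|2
1|2|3|2|3
8) 0|3|2|1|2
3|2|1|1|0
2|1|1|2|1
3|2|1|3|2
1|2|3|2|3
9) 1|3|2|1|2
0|3|1|1|0
3|1|1|2|1
3|2|1|3|2
1|2|3|2|3
10) 1|3|2|1|2
1|3|1|1|0
3|1|1|2|1
3|2|1|3|2
1|2|3|2|3
11) 1|3|2|1|2
2|3|1|1|0
3|1|1|2|1
3|2|1|3|2
1|2|3|2|3
12) 1|3|2|1|2
3|3|1|1|0
3|1|1|2|1
3|2|1|3|2
1|2|3|2|3
13) 3|0|3|1|2
2|1|2|1|0
1|3|1|2|1
0|3|1|3|2
2|2|3|2|3
14) 3|0|3|1|2
3|1|2|1|0
1|3|1|2|1
0|3|1|3|2
2|2|3|2|3
15) 0|1|3|1|2
1|2|2|1|0
2|3|1|2|1
0|3|1|3|2
2|2|3|2|3
16) 0|1|3|1|2
2|2|2|1|0
2|3|1|2|1
0|3|1|3|2
2|2|3|2|3

44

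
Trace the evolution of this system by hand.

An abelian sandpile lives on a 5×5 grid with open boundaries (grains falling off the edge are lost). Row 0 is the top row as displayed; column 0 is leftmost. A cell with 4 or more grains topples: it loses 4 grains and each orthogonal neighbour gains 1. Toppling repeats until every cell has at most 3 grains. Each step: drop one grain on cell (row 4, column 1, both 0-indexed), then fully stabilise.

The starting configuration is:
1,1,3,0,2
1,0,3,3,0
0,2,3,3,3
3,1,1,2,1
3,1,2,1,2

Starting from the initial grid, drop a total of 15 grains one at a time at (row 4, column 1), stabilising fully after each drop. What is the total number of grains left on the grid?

step 0: 1,1,3,0,2
1,0,3,3,0
0,2,3,3,3
3,1,1,2,1
3,1,2,1,2
step 1: 1,1,3,0,2
1,0,3,3,0
0,2,3,3,3
3,1,1,2,1
3,2,2,1,2
step 2: 1,1,3,0,2
1,0,3,3,0
0,2,3,3,3
3,1,1,2,1
3,3,2,1,2
step 3: 1,1,3,0,2
1,0,3,3,0
1,2,3,3,3
0,3,1,2,1
1,1,3,1,2
step 4: 1,1,3,0,2
1,0,3,3,0
1,2,3,3,3
0,3,1,2,1
1,2,3,1,2
step 5: 1,1,3,0,2
1,0,3,3,0
1,2,3,3,3
0,3,1,2,1
1,3,3,1,2
step 6: 1,1,3,0,2
1,0,3,3,0
1,3,3,3,3
1,0,3,2,1
2,2,0,2,2
step 7: 1,1,3,0,2
1,0,3,3,0
1,3,3,3,3
1,0,3,2,1
2,3,0,2,2
step 8: 1,1,3,0,2
1,0,3,3,0
1,3,3,3,3
1,1,3,2,1
3,0,1,2,2
step 9: 1,1,3,0,2
1,0,3,3,0
1,3,3,3,3
1,1,3,2,1
3,1,1,2,2
step 10: 1,1,3,0,2
1,0,3,3,0
1,3,3,3,3
1,1,3,2,1
3,2,1,2,2
step 11: 1,1,3,0,2
1,0,3,3,0
1,3,3,3,3
1,1,3,2,1
3,3,1,2,2
step 12: 1,1,3,0,2
1,0,3,3,0
1,3,3,3,3
2,2,3,2,1
0,1,2,2,2
step 13: 1,1,3,0,2
1,0,3,3,0
1,3,3,3,3
2,2,3,2,1
0,2,2,2,2
step 14: 1,1,3,0,2
1,0,3,3,0
1,3,3,3,3
2,2,3,2,1
0,3,2,2,2
step 15: 1,1,3,0,2
1,0,3,3,0
1,3,3,3,3
2,3,3,2,1
1,0,3,2,2

46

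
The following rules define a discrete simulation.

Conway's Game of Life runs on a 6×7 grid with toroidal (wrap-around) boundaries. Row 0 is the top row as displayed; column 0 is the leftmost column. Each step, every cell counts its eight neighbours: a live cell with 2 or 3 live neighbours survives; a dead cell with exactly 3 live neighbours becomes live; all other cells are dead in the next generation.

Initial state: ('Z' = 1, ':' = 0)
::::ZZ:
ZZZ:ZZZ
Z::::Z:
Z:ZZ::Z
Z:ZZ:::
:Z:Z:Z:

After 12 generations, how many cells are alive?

[0] ::::ZZ:
ZZZ:ZZZ
Z::::Z:
Z:ZZ::Z
Z:ZZ:::
:Z:Z:Z:
[1] :::::::
ZZ:Z:::
:::::::
Z:ZZZ::
Z::::::
:Z:Z:ZZ
[2] :Z::Z:Z
:::::::
Z:::Z::
:Z:Z:::
Z::::Z:
Z:::::Z
[3] :::::ZZ
Z::::Z:
:::::::
ZZ::Z:Z
ZZ:::::
:Z:::::
[4] Z::::ZZ
:::::Z:
:Z:::Z:
:Z::::Z
::Z:::Z
:Z::::Z
[5] Z::::Z:
Z:::ZZ:
Z::::ZZ
:ZZ::ZZ
:ZZ::ZZ
:Z:::::
[6] ZZ::ZZ:
ZZ::Z::
:::::::
::Z:Z::
:::::ZZ
:ZZ::Z:
[7] :::ZZZ:
ZZ::ZZZ
:Z:Z:::
:::::Z:
:ZZZZZZ
:ZZ::::
[8] :::Z:::
ZZ::::Z
:ZZ::::
ZZ:::ZZ
ZZ:ZZZZ
ZZ::::Z
[9] ::Z::::
ZZ:::::
::Z::Z:
:::Z:::
::::Z::
:Z:Z:::
[10] Z:Z::::
:ZZ::::
:ZZ::::
:::ZZ::
::ZZZ::
::ZZ:::
[11] :::::::
Z::Z:::
:Z:::::
:Z::Z::
:::::::
::::Z::
[12] :::::::
:::::::
ZZZ::::
:::::::
:::::::
:::::::

3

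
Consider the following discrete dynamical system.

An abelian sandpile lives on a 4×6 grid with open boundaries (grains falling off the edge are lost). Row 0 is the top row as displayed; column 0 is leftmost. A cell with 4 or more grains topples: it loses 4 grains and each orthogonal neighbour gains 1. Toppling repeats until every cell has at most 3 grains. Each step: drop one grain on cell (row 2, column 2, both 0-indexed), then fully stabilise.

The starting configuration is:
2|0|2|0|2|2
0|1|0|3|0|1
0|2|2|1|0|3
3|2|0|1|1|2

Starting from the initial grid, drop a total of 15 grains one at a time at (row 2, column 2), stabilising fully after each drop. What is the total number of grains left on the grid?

41

[0] 2|0|2|0|2|2
0|1|0|3|0|1
0|2|2|1|0|3
3|2|0|1|1|2
[1] 2|0|2|0|2|2
0|1|0|3|0|1
0|2|3|1|0|3
3|2|0|1|1|2
[2] 2|0|2|0|2|2
0|1|1|3|0|1
0|3|0|2|0|3
3|2|1|1|1|2
[3] 2|0|2|0|2|2
0|1|1|3|0|1
0|3|1|2|0|3
3|2|1|1|1|2
[4] 2|0|2|0|2|2
0|1|1|3|0|1
0|3|2|2|0|3
3|2|1|1|1|2
[5] 2|0|2|0|2|2
0|1|1|3|0|1
0|3|3|2|0|3
3|2|1|1|1|2
[6] 2|0|2|0|2|2
0|2|2|3|0|1
1|0|1|3|0|3
3|3|2|1|1|2
[7] 2|0|2|0|2|2
0|2|2|3|0|1
1|0|2|3|0|3
3|3|2|1|1|2
[8] 2|0|2|0|2|2
0|2|2|3|0|1
1|0|3|3|0|3
3|3|2|1|1|2
[9] 2|0|3|1|2|2
0|3|0|1|1|1
1|1|2|1|1|3
3|3|3|2|1|2
[10] 2|0|3|1|2|2
0|3|0|1|1|1
1|1|3|1|1|3
3|3|3|2|1|2
[11] 2|0|3|1|2|2
0|3|1|1|1|1
2|3|1|2|1|3
0|1|1|3|1|2
[12] 2|0|3|1|2|2
0|3|1|1|1|1
2|3|2|2|1|3
0|1|1|3|1|2
[13] 2|0|3|1|2|2
0|3|1|1|1|1
2|3|3|2|1|3
0|1|1|3|1|2
[14] 2|1|3|1|2|2
1|0|3|1|1|1
3|1|1|3|1|3
0|2|2|3|1|2
[15] 2|1|3|1|2|2
1|0|3|1|1|1
3|1|2|3|1|3
0|2|2|3|1|2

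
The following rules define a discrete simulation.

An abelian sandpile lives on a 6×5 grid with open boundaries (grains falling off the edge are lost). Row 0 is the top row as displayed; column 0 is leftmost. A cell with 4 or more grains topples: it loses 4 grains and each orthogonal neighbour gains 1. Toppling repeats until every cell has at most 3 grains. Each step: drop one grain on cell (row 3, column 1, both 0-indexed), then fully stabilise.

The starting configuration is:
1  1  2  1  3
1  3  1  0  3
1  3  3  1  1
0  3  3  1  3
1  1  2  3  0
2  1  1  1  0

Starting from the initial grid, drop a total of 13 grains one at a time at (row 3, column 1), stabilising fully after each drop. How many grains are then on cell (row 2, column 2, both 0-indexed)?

3

[0] 1  1  2  1  3
1  3  1  0  3
1  3  3  1  1
0  3  3  1  3
1  1  2  3  0
2  1  1  1  0
[1] 1  2  2  1  3
2  0  3  0  3
2  2  1  2  1
1  2  1  2  3
1  2  3  3  0
2  1  1  1  0
[2] 1  2  2  1  3
2  0  3  0  3
2  2  1  2  1
1  3  1  2  3
1  2  3  3  0
2  1  1  1  0
[3] 1  2  2  1  3
2  0  3  0  3
2  3  1  2  1
2  0  2  2  3
1  3  3  3  0
2  1  1  1  0
[4] 1  2  2  1  3
2  0  3  0  3
2  3  1  2  1
2  1  2  2  3
1  3  3  3  0
2  1  1  1  0
[5] 1  2  2  1  3
2  0  3  0  3
2  3  1  2  1
2  2  2  2  3
1  3  3  3  0
2  1  1  1  0
[6] 1  2  2  1  3
2  0  3  0  3
2  3  1  2  1
2  3  2  2  3
1  3  3  3  0
2  1  1  1  0
[7] 1  2  2  1  3
2  1  3  0  3
3  0  3  3  2
3  3  1  1  0
2  1  2  1  2
2  2  2  2  0
[8] 1  2  2  1  3
3  1  3  0  3
0  2  3  3  2
1  1  2  1  0
3  2  2  1  2
2  2  2  2  0
[9] 1  2  2  1  3
3  1  3  0  3
0  2  3  3  2
1  2  2  1  0
3  2  2  1  2
2  2  2  2  0
[10] 1  2  2  1  3
3  1  3  0  3
0  2  3  3  2
1  3  2  1  0
3  2  2  1  2
2  2  2  2  0
[11] 1  2  2  1  3
3  1  3  0  3
0  3  3  3  2
2  0  3  1  0
3  3  2  1  2
2  2  2  2  0
[12] 1  2  2  1  3
3  1  3  0  3
0  3  3  3  2
2  1  3  1  0
3  3  2  1  2
2  2  2  2  0
[13] 1  2  2  1  3
3  1  3  0  3
0  3  3  3  2
2  2  3  1  0
3  3  2  1  2
2  2  2  2  0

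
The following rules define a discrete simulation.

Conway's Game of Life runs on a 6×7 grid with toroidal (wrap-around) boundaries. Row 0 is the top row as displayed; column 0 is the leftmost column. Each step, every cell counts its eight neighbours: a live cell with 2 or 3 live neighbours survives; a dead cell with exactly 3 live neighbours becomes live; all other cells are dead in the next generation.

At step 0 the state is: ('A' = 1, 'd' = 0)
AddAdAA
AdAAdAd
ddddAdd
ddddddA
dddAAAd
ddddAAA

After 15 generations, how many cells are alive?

[0] AddAdAA
AdAAdAd
ddddAdd
ddddddA
dddAAAd
ddddAAA
[1] AAAAddd
AAAAdAd
dddAAAA
dddAddd
dddAddd
Adddddd
[2] dddAAdd
dddddAd
AAdddAA
ddAAdAd
ddddddd
AddAddd
[3] dddAAdd
AddddAd
AAAddAd
AAAdAAd
ddAAAdd
dddAAdd
[4] dddAdAd
AdAAdAd
ddAAdAd
AddddAd
ddddddd
dddddAd
[5] ddAAdAd
dAdddAd
ddAAdAd
ddddAdA
ddddddA
ddddAdd
[6] ddAAdAd
dAdddAA
ddAAdAA
dddAAdA
ddddddd
dddAAAd
[7] ddAAddd
AAddddd
ddAAddd
ddAAAdA
ddddddd
ddAAdAd
[8] dddAAdd
dAddddd
AdddAdd
ddAdAdd
dddddAd
ddAAAdd
[9] ddddAdd
dddAAdd
dAdAddd
dddAAAd
ddAddAd
ddAddAd
[10] ddddAAd
ddAAAdd
dddddAd
dddAdAd
ddAddAA
dddAAAd
[11] ddAdddd
dddAddd
ddAddAd
dddddAd
ddAdddA
dddAddd
[12] ddAAddd
ddAAddd
ddddAdd
dddddAA
ddddddd
ddAAddd
[13] dAddAdd
ddAdAdd
dddAAAd
dddddAd
ddddddd
ddAAddd
[14] dAddAdd
ddAdddd
dddAdAd
dddddAd
ddddddd
ddAAddd
[15] dAddddd
ddAAAdd
ddddAdd
ddddAdd
ddddddd
ddAAddd

8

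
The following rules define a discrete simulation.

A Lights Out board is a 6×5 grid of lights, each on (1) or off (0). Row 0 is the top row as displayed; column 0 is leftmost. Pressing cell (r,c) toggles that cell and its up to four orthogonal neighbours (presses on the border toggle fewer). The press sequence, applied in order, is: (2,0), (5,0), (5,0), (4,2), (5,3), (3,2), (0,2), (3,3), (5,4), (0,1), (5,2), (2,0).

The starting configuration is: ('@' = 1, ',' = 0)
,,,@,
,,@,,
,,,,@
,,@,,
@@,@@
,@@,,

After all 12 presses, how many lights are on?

step 0: ,,,@,
,,@,,
,,,,@
,,@,,
@@,@@
,@@,,
step 1: ,,,@,
@,@,,
@@,,@
@,@,,
@@,@@
,@@,,
step 2: ,,,@,
@,@,,
@@,,@
@,@,,
,@,@@
@,@,,
step 3: ,,,@,
@,@,,
@@,,@
@,@,,
@@,@@
,@@,,
step 4: ,,,@,
@,@,,
@@,,@
@,,,,
@,@,@
,@,,,
step 5: ,,,@,
@,@,,
@@,,@
@,,,,
@,@@@
,@@@@
step 6: ,,,@,
@,@,,
@@@,@
@@@@,
@,,@@
,@@@@
step 7: ,@@,,
@,,,,
@@@,@
@@@@,
@,,@@
,@@@@
step 8: ,@@,,
@,,,,
@@@@@
@@,,@
@,,,@
,@@@@
step 9: ,@@,,
@,,,,
@@@@@
@@,,@
@,,,,
,@@,,
step 10: @,,,,
@@,,,
@@@@@
@@,,@
@,,,,
,@@,,
step 11: @,,,,
@@,,,
@@@@@
@@,,@
@,@,,
,,,@,
step 12: @,,,,
,@,,,
,,@@@
,@,,@
@,@,,
,,,@,

10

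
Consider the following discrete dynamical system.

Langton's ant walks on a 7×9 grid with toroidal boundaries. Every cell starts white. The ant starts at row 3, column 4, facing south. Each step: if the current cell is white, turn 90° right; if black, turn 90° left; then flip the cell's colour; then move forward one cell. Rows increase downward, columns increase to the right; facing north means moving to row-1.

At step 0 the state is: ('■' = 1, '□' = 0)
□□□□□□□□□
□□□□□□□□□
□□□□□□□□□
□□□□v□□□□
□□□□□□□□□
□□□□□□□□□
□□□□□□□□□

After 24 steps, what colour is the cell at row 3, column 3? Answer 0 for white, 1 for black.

1

step 0: □□□□□□□□□
□□□□□□□□□
□□□□□□□□□
□□□□v□□□□
□□□□□□□□□
□□□□□□□□□
□□□□□□□□□
step 1: □□□□□□□□□
□□□□□□□□□
□□□□□□□□□
□□□<■□□□□
□□□□□□□□□
□□□□□□□□□
□□□□□□□□□
step 2: □□□□□□□□□
□□□□□□□□□
□□□^□□□□□
□□□■■□□□□
□□□□□□□□□
□□□□□□□□□
□□□□□□□□□
step 3: □□□□□□□□□
□□□□□□□□□
□□□■>□□□□
□□□■■□□□□
□□□□□□□□□
□□□□□□□□□
□□□□□□□□□
step 4: □□□□□□□□□
□□□□□□□□□
□□□■■□□□□
□□□■v□□□□
□□□□□□□□□
□□□□□□□□□
□□□□□□□□□
step 5: □□□□□□□□□
□□□□□□□□□
□□□■■□□□□
□□□■□>□□□
□□□□□□□□□
□□□□□□□□□
□□□□□□□□□
step 6: □□□□□□□□□
□□□□□□□□□
□□□■■□□□□
□□□■□■□□□
□□□□□v□□□
□□□□□□□□□
□□□□□□□□□
step 7: □□□□□□□□□
□□□□□□□□□
□□□■■□□□□
□□□■□■□□□
□□□□<■□□□
□□□□□□□□□
□□□□□□□□□
step 8: □□□□□□□□□
□□□□□□□□□
□□□■■□□□□
□□□■^■□□□
□□□□■■□□□
□□□□□□□□□
□□□□□□□□□
step 9: □□□□□□□□□
□□□□□□□□□
□□□■■□□□□
□□□■■>□□□
□□□□■■□□□
□□□□□□□□□
□□□□□□□□□
step 10: □□□□□□□□□
□□□□□□□□□
□□□■■^□□□
□□□■■□□□□
□□□□■■□□□
□□□□□□□□□
□□□□□□□□□
step 11: □□□□□□□□□
□□□□□□□□□
□□□■■■>□□
□□□■■□□□□
□□□□■■□□□
□□□□□□□□□
□□□□□□□□□
step 12: □□□□□□□□□
□□□□□□□□□
□□□■■■■□□
□□□■■□v□□
□□□□■■□□□
□□□□□□□□□
□□□□□□□□□
step 13: □□□□□□□□□
□□□□□□□□□
□□□■■■■□□
□□□■■<■□□
□□□□■■□□□
□□□□□□□□□
□□□□□□□□□
step 14: □□□□□□□□□
□□□□□□□□□
□□□■■^■□□
□□□■■■■□□
□□□□■■□□□
□□□□□□□□□
□□□□□□□□□
step 15: □□□□□□□□□
□□□□□□□□□
□□□■<□■□□
□□□■■■■□□
□□□□■■□□□
□□□□□□□□□
□□□□□□□□□
step 16: □□□□□□□□□
□□□□□□□□□
□□□■□□■□□
□□□■v■■□□
□□□□■■□□□
□□□□□□□□□
□□□□□□□□□
step 17: □□□□□□□□□
□□□□□□□□□
□□□■□□■□□
□□□■□>■□□
□□□□■■□□□
□□□□□□□□□
□□□□□□□□□
step 18: □□□□□□□□□
□□□□□□□□□
□□□■□^■□□
□□□■□□■□□
□□□□■■□□□
□□□□□□□□□
□□□□□□□□□
step 19: □□□□□□□□□
□□□□□□□□□
□□□■□■>□□
□□□■□□■□□
□□□□■■□□□
□□□□□□□□□
□□□□□□□□□
step 20: □□□□□□□□□
□□□□□□^□□
□□□■□■□□□
□□□■□□■□□
□□□□■■□□□
□□□□□□□□□
□□□□□□□□□
step 21: □□□□□□□□□
□□□□□□■>□
□□□■□■□□□
□□□■□□■□□
□□□□■■□□□
□□□□□□□□□
□□□□□□□□□
step 22: □□□□□□□□□
□□□□□□■■□
□□□■□■□v□
□□□■□□■□□
□□□□■■□□□
□□□□□□□□□
□□□□□□□□□
step 23: □□□□□□□□□
□□□□□□■■□
□□□■□■<■□
□□□■□□■□□
□□□□■■□□□
□□□□□□□□□
□□□□□□□□□
step 24: □□□□□□□□□
□□□□□□^■□
□□□■□■■■□
□□□■□□■□□
□□□□■■□□□
□□□□□□□□□
□□□□□□□□□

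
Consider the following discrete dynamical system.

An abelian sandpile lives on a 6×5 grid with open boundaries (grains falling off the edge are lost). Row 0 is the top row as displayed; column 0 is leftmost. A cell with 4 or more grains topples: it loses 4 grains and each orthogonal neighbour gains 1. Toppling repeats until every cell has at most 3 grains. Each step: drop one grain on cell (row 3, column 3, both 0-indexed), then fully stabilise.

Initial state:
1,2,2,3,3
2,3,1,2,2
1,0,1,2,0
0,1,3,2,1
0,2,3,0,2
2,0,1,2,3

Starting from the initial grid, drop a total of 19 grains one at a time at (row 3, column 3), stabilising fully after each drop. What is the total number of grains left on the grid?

54

t=0: 1,2,2,3,3
2,3,1,2,2
1,0,1,2,0
0,1,3,2,1
0,2,3,0,2
2,0,1,2,3
t=1: 1,2,2,3,3
2,3,1,2,2
1,0,1,2,0
0,1,3,3,1
0,2,3,0,2
2,0,1,2,3
t=2: 1,2,2,3,3
2,3,1,2,2
1,0,2,3,0
0,2,1,1,2
0,3,0,2,2
2,0,2,2,3
t=3: 1,2,2,3,3
2,3,1,2,2
1,0,2,3,0
0,2,1,2,2
0,3,0,2,2
2,0,2,2,3
t=4: 1,2,2,3,3
2,3,1,2,2
1,0,2,3,0
0,2,1,3,2
0,3,0,2,2
2,0,2,2,3
t=5: 1,2,2,3,3
2,3,1,3,2
1,0,3,0,1
0,2,2,1,3
0,3,0,3,2
2,0,2,2,3
t=6: 1,2,2,3,3
2,3,1,3,2
1,0,3,0,1
0,2,2,2,3
0,3,0,3,2
2,0,2,2,3
t=7: 1,2,2,3,3
2,3,1,3,2
1,0,3,0,1
0,2,2,3,3
0,3,0,3,2
2,0,2,2,3
t=8: 1,2,2,3,3
2,3,1,3,2
1,0,3,1,2
0,2,3,2,1
0,3,1,2,1
2,0,3,0,1
t=9: 1,2,2,3,3
2,3,1,3,2
1,0,3,1,2
0,2,3,3,1
0,3,1,2,1
2,0,3,0,1
t=10: 1,2,2,3,3
2,3,2,3,2
1,1,0,3,2
0,3,1,1,2
0,3,2,3,1
2,0,3,0,1
t=11: 1,2,2,3,3
2,3,2,3,2
1,1,0,3,2
0,3,1,2,2
0,3,2,3,1
2,0,3,0,1
t=12: 1,2,2,3,3
2,3,2,3,2
1,1,0,3,2
0,3,1,3,2
0,3,2,3,1
2,0,3,0,1
t=13: 1,2,3,1,1
2,3,3,2,1
1,1,1,2,1
0,3,2,3,0
0,3,3,0,3
2,0,3,1,1
t=14: 1,2,3,1,1
2,3,3,2,1
1,1,1,3,1
0,3,3,0,1
0,3,3,1,3
2,0,3,1,1
t=15: 1,2,3,1,1
2,3,3,2,1
1,1,1,3,1
0,3,3,1,1
0,3,3,1,3
2,0,3,1,1
t=16: 1,2,3,1,1
2,3,3,2,1
1,1,1,3,1
0,3,3,2,1
0,3,3,1,3
2,0,3,1,1
t=17: 1,2,3,1,1
2,3,3,2,1
1,1,1,3,1
0,3,3,3,1
0,3,3,1,3
2,0,3,1,1
t=18: 1,2,3,1,1
2,3,3,3,1
1,2,3,0,2
1,1,2,2,2
1,1,2,3,3
2,2,0,2,1
t=19: 1,2,3,1,1
2,3,3,3,1
1,2,3,0,2
1,1,2,3,2
1,1,2,3,3
2,2,0,2,1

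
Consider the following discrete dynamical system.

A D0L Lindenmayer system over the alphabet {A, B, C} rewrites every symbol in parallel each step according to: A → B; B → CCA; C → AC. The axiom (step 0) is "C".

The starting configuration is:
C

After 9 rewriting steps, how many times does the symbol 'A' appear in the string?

gen 0: C
gen 1: AC
gen 2: BAC
gen 3: CCABAC
gen 4: ACACBCCABAC
gen 5: BACBACCCAACACBCCABAC
gen 6: CCABACCCABACACACBBACBACCCAACACBCCABAC
gen 7: ACACBCCABACACACBCCABACBACBACCCACCABACCCABACACACBBACBACCCAACACBCCABAC
gen 8: BACBACCCAACACBCCABACBACBACCCAACACBCCABACCCABACCCABACACACBA…CACACBCCABACBACBACCCACCABACCCABACACACBBACBACCCAACACBCCABAC  (len 125)
gen 9: CCABACCCABACACACBBACBACCCAACACBCCABACCCABACCCABACACACBBACB…CACACBCCABACBACBACCCACCABACCCABACACACBBACBACCCAACACBCCABAC  (len 230)

81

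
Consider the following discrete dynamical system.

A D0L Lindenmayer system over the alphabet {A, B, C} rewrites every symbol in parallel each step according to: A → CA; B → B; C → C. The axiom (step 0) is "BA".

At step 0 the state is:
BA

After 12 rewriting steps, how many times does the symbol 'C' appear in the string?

12

[0] BA
[1] BCA
[2] BCCA
[3] BCCCA
[4] BCCCCA
[5] BCCCCCA
[6] BCCCCCCA
[7] BCCCCCCCA
[8] BCCCCCCCCA
[9] BCCCCCCCCCA
[10] BCCCCCCCCCCA
[11] BCCCCCCCCCCCA
[12] BCCCCCCCCCCCCA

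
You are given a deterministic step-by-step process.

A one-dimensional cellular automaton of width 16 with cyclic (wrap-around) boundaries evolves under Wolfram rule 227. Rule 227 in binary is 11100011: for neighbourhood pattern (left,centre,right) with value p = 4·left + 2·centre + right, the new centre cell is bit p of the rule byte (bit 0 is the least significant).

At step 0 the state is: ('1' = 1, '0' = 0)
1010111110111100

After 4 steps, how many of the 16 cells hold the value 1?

11

[0] 1010111110111100
[1] 0101011111011101
[2] 1010101111101110
[3] 0101010111110111
[4] 1010101011111011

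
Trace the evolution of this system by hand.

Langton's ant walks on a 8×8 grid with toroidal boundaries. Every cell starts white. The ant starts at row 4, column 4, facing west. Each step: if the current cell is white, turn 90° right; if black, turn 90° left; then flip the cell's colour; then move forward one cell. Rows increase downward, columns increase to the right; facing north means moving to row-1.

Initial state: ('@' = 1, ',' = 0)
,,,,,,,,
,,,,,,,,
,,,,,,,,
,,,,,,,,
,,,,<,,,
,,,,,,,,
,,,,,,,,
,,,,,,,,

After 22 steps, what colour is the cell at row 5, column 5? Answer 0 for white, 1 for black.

1

gen 0: ,,,,,,,,
,,,,,,,,
,,,,,,,,
,,,,,,,,
,,,,<,,,
,,,,,,,,
,,,,,,,,
,,,,,,,,
gen 1: ,,,,,,,,
,,,,,,,,
,,,,,,,,
,,,,^,,,
,,,,@,,,
,,,,,,,,
,,,,,,,,
,,,,,,,,
gen 2: ,,,,,,,,
,,,,,,,,
,,,,,,,,
,,,,@>,,
,,,,@,,,
,,,,,,,,
,,,,,,,,
,,,,,,,,
gen 3: ,,,,,,,,
,,,,,,,,
,,,,,,,,
,,,,@@,,
,,,,@v,,
,,,,,,,,
,,,,,,,,
,,,,,,,,
gen 4: ,,,,,,,,
,,,,,,,,
,,,,,,,,
,,,,@@,,
,,,,<@,,
,,,,,,,,
,,,,,,,,
,,,,,,,,
gen 5: ,,,,,,,,
,,,,,,,,
,,,,,,,,
,,,,@@,,
,,,,,@,,
,,,,v,,,
,,,,,,,,
,,,,,,,,
gen 6: ,,,,,,,,
,,,,,,,,
,,,,,,,,
,,,,@@,,
,,,,,@,,
,,,<@,,,
,,,,,,,,
,,,,,,,,
gen 7: ,,,,,,,,
,,,,,,,,
,,,,,,,,
,,,,@@,,
,,,^,@,,
,,,@@,,,
,,,,,,,,
,,,,,,,,
gen 8: ,,,,,,,,
,,,,,,,,
,,,,,,,,
,,,,@@,,
,,,@>@,,
,,,@@,,,
,,,,,,,,
,,,,,,,,
gen 9: ,,,,,,,,
,,,,,,,,
,,,,,,,,
,,,,@@,,
,,,@@@,,
,,,@v,,,
,,,,,,,,
,,,,,,,,
gen 10: ,,,,,,,,
,,,,,,,,
,,,,,,,,
,,,,@@,,
,,,@@@,,
,,,@,>,,
,,,,,,,,
,,,,,,,,
gen 11: ,,,,,,,,
,,,,,,,,
,,,,,,,,
,,,,@@,,
,,,@@@,,
,,,@,@,,
,,,,,v,,
,,,,,,,,
gen 12: ,,,,,,,,
,,,,,,,,
,,,,,,,,
,,,,@@,,
,,,@@@,,
,,,@,@,,
,,,,<@,,
,,,,,,,,
gen 13: ,,,,,,,,
,,,,,,,,
,,,,,,,,
,,,,@@,,
,,,@@@,,
,,,@^@,,
,,,,@@,,
,,,,,,,,
gen 14: ,,,,,,,,
,,,,,,,,
,,,,,,,,
,,,,@@,,
,,,@@@,,
,,,@@>,,
,,,,@@,,
,,,,,,,,
gen 15: ,,,,,,,,
,,,,,,,,
,,,,,,,,
,,,,@@,,
,,,@@^,,
,,,@@,,,
,,,,@@,,
,,,,,,,,
gen 16: ,,,,,,,,
,,,,,,,,
,,,,,,,,
,,,,@@,,
,,,@<,,,
,,,@@,,,
,,,,@@,,
,,,,,,,,
gen 17: ,,,,,,,,
,,,,,,,,
,,,,,,,,
,,,,@@,,
,,,@,,,,
,,,@v,,,
,,,,@@,,
,,,,,,,,
gen 18: ,,,,,,,,
,,,,,,,,
,,,,,,,,
,,,,@@,,
,,,@,,,,
,,,@,>,,
,,,,@@,,
,,,,,,,,
gen 19: ,,,,,,,,
,,,,,,,,
,,,,,,,,
,,,,@@,,
,,,@,,,,
,,,@,@,,
,,,,@v,,
,,,,,,,,
gen 20: ,,,,,,,,
,,,,,,,,
,,,,,,,,
,,,,@@,,
,,,@,,,,
,,,@,@,,
,,,,@,>,
,,,,,,,,
gen 21: ,,,,,,,,
,,,,,,,,
,,,,,,,,
,,,,@@,,
,,,@,,,,
,,,@,@,,
,,,,@,@,
,,,,,,v,
gen 22: ,,,,,,,,
,,,,,,,,
,,,,,,,,
,,,,@@,,
,,,@,,,,
,,,@,@,,
,,,,@,@,
,,,,,<@,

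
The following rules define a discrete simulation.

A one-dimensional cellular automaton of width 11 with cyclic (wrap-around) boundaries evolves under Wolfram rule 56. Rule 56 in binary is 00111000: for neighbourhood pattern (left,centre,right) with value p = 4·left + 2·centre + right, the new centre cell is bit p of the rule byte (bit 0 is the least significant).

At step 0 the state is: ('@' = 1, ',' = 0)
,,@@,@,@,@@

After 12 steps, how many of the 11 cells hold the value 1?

[0] ,,@@,@,@,@@
[1] @,@,@,@,@@,
[2] ,@,@,@,@@,@
[3] @,@,@,@@,@,
[4] ,@,@,@@,@,@
[5] @,@,@@,@,@,
[6] ,@,@@,@,@,@
[7] @,@@,@,@,@,
[8] ,@@,@,@,@,@
[9] @@,@,@,@,@,
[10] @,@,@,@,@,@
[11] ,@,@,@,@,@@
[12] @,@,@,@,@@,

6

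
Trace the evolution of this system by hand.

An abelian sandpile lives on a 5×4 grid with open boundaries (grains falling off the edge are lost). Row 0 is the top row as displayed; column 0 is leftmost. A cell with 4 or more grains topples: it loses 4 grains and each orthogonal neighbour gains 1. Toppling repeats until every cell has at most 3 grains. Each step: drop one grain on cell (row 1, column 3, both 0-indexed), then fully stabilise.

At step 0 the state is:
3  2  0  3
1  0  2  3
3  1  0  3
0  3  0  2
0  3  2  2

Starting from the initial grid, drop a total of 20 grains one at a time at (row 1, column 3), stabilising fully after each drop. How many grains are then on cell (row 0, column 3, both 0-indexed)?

3

[0] 3  2  0  3
1  0  2  3
3  1  0  3
0  3  0  2
0  3  2  2
[1] 3  2  1  0
1  0  3  2
3  1  1  0
0  3  0  3
0  3  2  2
[2] 3  2  1  0
1  0  3  3
3  1  1  0
0  3  0  3
0  3  2  2
[3] 3  2  2  1
1  1  0  1
3  1  2  1
0  3  0  3
0  3  2  2
[4] 3  2  2  1
1  1  0  2
3  1  2  1
0  3  0  3
0  3  2  2
[5] 3  2  2  1
1  1  0  3
3  1  2  1
0  3  0  3
0  3  2  2
[6] 3  2  2  2
1  1  1  0
3  1  2  2
0  3  0  3
0  3  2  2
[7] 3  2  2  2
1  1  1  1
3  1  2  2
0  3  0  3
0  3  2  2
[8] 3  2  2  2
1  1  1  2
3  1  2  2
0  3  0  3
0  3  2  2
[9] 3  2  2  2
1  1  1  3
3  1  2  2
0  3  0  3
0  3  2  2
[10] 3  2  2  3
1  1  2  0
3  1  2  3
0  3  0  3
0  3  2  2
[11] 3  2  2  3
1  1  2  1
3  1  2  3
0  3  0  3
0  3  2  2
[12] 3  2  2  3
1  1  2  2
3  1  2  3
0  3  0  3
0  3  2  2
[13] 3  2  2  3
1  1  2  3
3  1  2  3
0  3  0  3
0  3  2  2
[14] 3  2  3  0
1  1  3  2
3  1  3  1
0  3  1  0
0  3  2  3
[15] 3  2  3  0
1  1  3  3
3  1  3  1
0  3  1  0
0  3  2  3
[16] 3  3  0  2
1  2  2  1
3  2  0  3
0  3  2  0
0  3  2  3
[17] 3  3  0  2
1  2  2  2
3  2  0  3
0  3  2  0
0  3  2  3
[18] 3  3  0  2
1  2  2  3
3  2  0  3
0  3  2  0
0  3  2  3
[19] 3  3  0  3
1  2  3  1
3  2  1  0
0  3  2  1
0  3  2  3
[20] 3  3  0  3
1  2  3  2
3  2  1  0
0  3  2  1
0  3  2  3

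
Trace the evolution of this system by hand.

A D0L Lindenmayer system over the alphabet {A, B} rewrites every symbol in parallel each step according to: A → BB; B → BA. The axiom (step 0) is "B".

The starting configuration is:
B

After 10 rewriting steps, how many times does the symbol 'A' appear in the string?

step 0: B
step 1: BA
step 2: BABB
step 3: BABBBABA
step 4: BABBBABABABBBABB
step 5: BABBBABABABBBABBBABBBABABABBBABA
step 6: BABBBABABABBBABBBABBBABABABBBABABABBBABABABBBABBBABBBABABABBBABB
step 7: BABBBABABABBBABBBABBBABABABBBABABABBBABABABBBABBBABBBABABA…BABABBBABBBABBBABABABBBABABABBBABABABBBABBBABBBABABABBBABA  (len 128)
step 8: BABBBABABABBBABBBABBBABABABBBABABABBBABABABBBABBBABBBABABA…BABABBBABBBABBBABABABBBABABABBBABABABBBABBBABBBABABABBBABB  (len 256)
step 9: BABBBABABABBBABBBABBBABABABBBABABABBBABABABBBABBBABBBABABA…BABABBBABBBABBBABABABBBABABABBBABABABBBABBBABBBABABABBBABA  (len 512)
step 10: BABBBABABABBBABBBABBBABABABBBABABABBBABABABBBABBBABBBABABA…BABABBBABBBABBBABABABBBABABABBBABABABBBABBBABBBABABABBBABB  (len 1024)

341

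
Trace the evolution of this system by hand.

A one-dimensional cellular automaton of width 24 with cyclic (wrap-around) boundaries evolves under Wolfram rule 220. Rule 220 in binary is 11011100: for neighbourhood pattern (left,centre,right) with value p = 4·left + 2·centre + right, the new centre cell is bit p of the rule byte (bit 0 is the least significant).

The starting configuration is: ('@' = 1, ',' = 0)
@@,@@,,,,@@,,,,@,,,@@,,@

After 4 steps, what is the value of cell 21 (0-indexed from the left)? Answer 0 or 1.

1

k=0  @@,@@,,,,@@,,,,@,,,@@,,@
k=1  @@,@@@,,,@@@,,,@@,,@@@,@
k=2  @@,@@@@,,@@@@,,@@@,@@@,@
k=3  @@,@@@@@,@@@@@,@@@,@@@,@
k=4  @@,@@@@@,@@@@@,@@@,@@@,@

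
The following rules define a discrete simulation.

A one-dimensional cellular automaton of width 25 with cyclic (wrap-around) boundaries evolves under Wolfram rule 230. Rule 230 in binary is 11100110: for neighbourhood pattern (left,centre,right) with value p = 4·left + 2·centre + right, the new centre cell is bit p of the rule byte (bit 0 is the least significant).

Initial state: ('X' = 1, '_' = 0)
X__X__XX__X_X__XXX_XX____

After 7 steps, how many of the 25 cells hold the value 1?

step 0: X__X__XX__X_X__XXX_XX____
step 1: X_XX_X_X_XXXX_X_XXX_X___X
step 2: XX_XXXXXX_XXXXXX_XXXX__X_
step 3: _XX_XXXXXX_XXXXXX_XXX_XXX
step 4: X_XX_XXXXXX_XXXXXX_XXX_XX
step 5: XX_XX_XXXXXX_XXXXXX_XXX_X
step 6: XXX_XX_XXXXXX_XXXXXX_XXX_
step 7: _XXX_XX_XXXXXX_XXXXXX_XXX

20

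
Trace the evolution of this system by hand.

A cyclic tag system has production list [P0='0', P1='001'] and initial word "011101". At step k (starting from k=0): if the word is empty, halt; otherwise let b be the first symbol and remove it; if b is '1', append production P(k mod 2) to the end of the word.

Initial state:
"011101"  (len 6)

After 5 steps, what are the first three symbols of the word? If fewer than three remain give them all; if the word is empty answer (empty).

100

gen 0: "011101"  (len 6)
gen 1: "11101"  (len 5)
gen 2: "1101001"  (len 7)
gen 3: "1010010"  (len 7)
gen 4: "010010001"  (len 9)
gen 5: "10010001"  (len 8)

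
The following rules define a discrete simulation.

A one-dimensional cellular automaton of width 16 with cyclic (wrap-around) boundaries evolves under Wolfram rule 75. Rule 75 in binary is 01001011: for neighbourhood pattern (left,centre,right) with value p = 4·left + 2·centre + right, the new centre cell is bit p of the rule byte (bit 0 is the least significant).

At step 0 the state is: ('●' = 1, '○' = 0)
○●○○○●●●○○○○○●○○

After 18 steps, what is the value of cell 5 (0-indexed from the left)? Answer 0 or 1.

t=0: ○●○○○●●●○○○○○●○○
t=1: ●○○●●●○●○●●●●○○●
t=2: ●○●●○●○○○●○○●○●●
t=3: ●○●●○○○●●○○●○○●○
t=4: ○○●●○●●●●○●○○●○○
t=5: ●●●●○●○○●○○○●○○●
t=6: ○○○●○○○●○○●●○○●●
t=7: ○●●○○●●○○●●●○●●●
t=8: ○●●○●●●○●●○●○●○●
t=9: ○●●○●○●○●●○○○○○○
t=10: ●●●○○○○○●●○●●●●●
t=11: ○○●○●●●●●●○●○○○○
t=12: ●●○○●○○○○●○○○●●●
t=13: ○●○●○○●●●○○●●●○○
t=14: ●○○○○●●○●○●●○●○●
t=15: ●○●●●●●○○○●●○○○●
t=16: ●○●○○○●○●●●●○●●●
t=17: ●○○○●●○○●○○●○●○○
t=18: ○○●●●●○●○○●○○○○●

1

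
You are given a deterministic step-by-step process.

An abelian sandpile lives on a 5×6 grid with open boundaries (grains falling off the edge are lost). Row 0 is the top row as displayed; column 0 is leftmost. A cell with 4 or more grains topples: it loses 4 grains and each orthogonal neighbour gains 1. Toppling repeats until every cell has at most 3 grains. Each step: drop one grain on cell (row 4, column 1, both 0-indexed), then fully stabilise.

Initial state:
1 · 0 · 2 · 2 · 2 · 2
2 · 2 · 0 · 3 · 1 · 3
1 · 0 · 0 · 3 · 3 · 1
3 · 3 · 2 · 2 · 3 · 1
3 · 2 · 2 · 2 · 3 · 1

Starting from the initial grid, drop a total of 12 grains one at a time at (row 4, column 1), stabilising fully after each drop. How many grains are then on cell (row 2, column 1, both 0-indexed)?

2

[0] 1 · 0 · 2 · 2 · 2 · 2
2 · 2 · 0 · 3 · 1 · 3
1 · 0 · 0 · 3 · 3 · 1
3 · 3 · 2 · 2 · 3 · 1
3 · 2 · 2 · 2 · 3 · 1
[1] 1 · 0 · 2 · 2 · 2 · 2
2 · 2 · 0 · 3 · 1 · 3
1 · 0 · 0 · 3 · 3 · 1
3 · 3 · 2 · 2 · 3 · 1
3 · 3 · 2 · 2 · 3 · 1
[2] 1 · 0 · 2 · 2 · 2 · 2
2 · 2 · 0 · 3 · 1 · 3
2 · 1 · 0 · 3 · 3 · 1
1 · 1 · 3 · 2 · 3 · 1
1 · 2 · 3 · 2 · 3 · 1
[3] 1 · 0 · 2 · 2 · 2 · 2
2 · 2 · 0 · 3 · 1 · 3
2 · 1 · 0 · 3 · 3 · 1
1 · 1 · 3 · 2 · 3 · 1
1 · 3 · 3 · 2 · 3 · 1
[4] 1 · 0 · 2 · 2 · 2 · 2
2 · 2 · 0 · 3 · 1 · 3
2 · 1 · 1 · 3 · 3 · 1
1 · 3 · 0 · 3 · 3 · 1
2 · 1 · 1 · 3 · 3 · 1
[5] 1 · 0 · 2 · 2 · 2 · 2
2 · 2 · 0 · 3 · 1 · 3
2 · 1 · 1 · 3 · 3 · 1
1 · 3 · 0 · 3 · 3 · 1
2 · 2 · 1 · 3 · 3 · 1
[6] 1 · 0 · 2 · 2 · 2 · 2
2 · 2 · 0 · 3 · 1 · 3
2 · 1 · 1 · 3 · 3 · 1
1 · 3 · 0 · 3 · 3 · 1
2 · 3 · 1 · 3 · 3 · 1
[7] 1 · 0 · 2 · 2 · 2 · 2
2 · 2 · 0 · 3 · 1 · 3
2 · 2 · 1 · 3 · 3 · 1
2 · 0 · 1 · 3 · 3 · 1
3 · 1 · 2 · 3 · 3 · 1
[8] 1 · 0 · 2 · 2 · 2 · 2
2 · 2 · 0 · 3 · 1 · 3
2 · 2 · 1 · 3 · 3 · 1
2 · 0 · 1 · 3 · 3 · 1
3 · 2 · 2 · 3 · 3 · 1
[9] 1 · 0 · 2 · 2 · 2 · 2
2 · 2 · 0 · 3 · 1 · 3
2 · 2 · 1 · 3 · 3 · 1
2 · 0 · 1 · 3 · 3 · 1
3 · 3 · 2 · 3 · 3 · 1
[10] 1 · 0 · 2 · 2 · 2 · 2
2 · 2 · 0 · 3 · 1 · 3
2 · 2 · 1 · 3 · 3 · 1
3 · 1 · 1 · 3 · 3 · 1
0 · 1 · 3 · 3 · 3 · 1
[11] 1 · 0 · 2 · 2 · 2 · 2
2 · 2 · 0 · 3 · 1 · 3
2 · 2 · 1 · 3 · 3 · 1
3 · 1 · 1 · 3 · 3 · 1
0 · 2 · 3 · 3 · 3 · 1
[12] 1 · 0 · 2 · 2 · 2 · 2
2 · 2 · 0 · 3 · 1 · 3
2 · 2 · 1 · 3 · 3 · 1
3 · 1 · 1 · 3 · 3 · 1
0 · 3 · 3 · 3 · 3 · 1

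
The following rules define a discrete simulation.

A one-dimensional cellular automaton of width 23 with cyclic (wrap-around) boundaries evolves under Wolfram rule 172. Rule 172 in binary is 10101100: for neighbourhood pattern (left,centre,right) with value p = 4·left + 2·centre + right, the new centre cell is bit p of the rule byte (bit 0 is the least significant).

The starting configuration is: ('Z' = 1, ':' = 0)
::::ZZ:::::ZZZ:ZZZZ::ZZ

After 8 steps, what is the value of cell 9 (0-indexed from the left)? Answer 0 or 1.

0

t=0: ::::ZZ:::::ZZZ:ZZZZ::ZZ
t=1: ::::Z::::::ZZ:ZZZZ:::Z:
t=2: ::::Z::::::Z:ZZZZ::::Z:
t=3: ::::Z::::::ZZZZZ:::::Z:
t=4: ::::Z::::::ZZZZ::::::Z:
t=5: ::::Z::::::ZZZ:::::::Z:
t=6: ::::Z::::::ZZ::::::::Z:
t=7: ::::Z::::::Z:::::::::Z:
t=8: ::::Z::::::Z:::::::::Z:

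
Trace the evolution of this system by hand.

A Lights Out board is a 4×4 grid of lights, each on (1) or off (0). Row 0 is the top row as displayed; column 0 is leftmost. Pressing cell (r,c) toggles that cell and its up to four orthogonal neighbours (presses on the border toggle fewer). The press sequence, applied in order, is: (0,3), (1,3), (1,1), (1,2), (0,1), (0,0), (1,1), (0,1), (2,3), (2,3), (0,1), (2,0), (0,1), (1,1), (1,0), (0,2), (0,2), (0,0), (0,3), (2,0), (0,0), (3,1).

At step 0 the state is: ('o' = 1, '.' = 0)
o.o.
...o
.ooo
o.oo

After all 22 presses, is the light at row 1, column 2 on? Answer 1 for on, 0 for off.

1

gen 0: o.o.
...o
.ooo
o.oo
gen 1: o..o
....
.ooo
o.oo
gen 2: o...
..oo
.oo.
o.oo
gen 3: oo..
oo.o
..o.
o.oo
gen 4: ooo.
o.o.
....
o.oo
gen 5: ....
ooo.
....
o.oo
gen 6: oo..
.oo.
....
o.oo
gen 7: o...
o...
.o..
o.oo
gen 8: .oo.
oo..
.o..
o.oo
gen 9: .oo.
oo.o
.ooo
o.o.
gen 10: .oo.
oo..
.o..
o.oo
gen 11: o...
o...
.o..
o.oo
gen 12: o...
....
o...
..oo
gen 13: .oo.
.o..
o...
..oo
gen 14: ..o.
o.o.
oo..
..oo
gen 15: o.o.
.oo.
.o..
..oo
gen 16: oo.o
.o..
.o..
..oo
gen 17: o.o.
.oo.
.o..
..oo
gen 18: .oo.
ooo.
.o..
..oo
gen 19: .o.o
oooo
.o..
..oo
gen 20: .o.o
.ooo
o...
o.oo
gen 21: o..o
oooo
o...
o.oo
gen 22: o..o
oooo
oo..
.o.o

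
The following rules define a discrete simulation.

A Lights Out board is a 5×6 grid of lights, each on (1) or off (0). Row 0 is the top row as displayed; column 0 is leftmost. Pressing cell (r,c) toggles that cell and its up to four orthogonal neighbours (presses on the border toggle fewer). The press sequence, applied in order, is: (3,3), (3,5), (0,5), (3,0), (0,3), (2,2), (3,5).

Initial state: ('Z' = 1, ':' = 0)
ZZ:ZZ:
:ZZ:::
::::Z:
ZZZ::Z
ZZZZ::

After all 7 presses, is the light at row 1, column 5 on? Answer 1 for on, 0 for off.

1

t=0: ZZ:ZZ:
:ZZ:::
::::Z:
ZZZ::Z
ZZZZ::
t=1: ZZ:ZZ:
:ZZ:::
:::ZZ:
ZZ:ZZZ
ZZZ:::
t=2: ZZ:ZZ:
:ZZ:::
:::ZZZ
ZZ:Z::
ZZZ::Z
t=3: ZZ:Z:Z
:ZZ::Z
:::ZZZ
ZZ:Z::
ZZZ::Z
t=4: ZZ:Z:Z
:ZZ::Z
Z::ZZZ
:::Z::
:ZZ::Z
t=5: ZZZ:ZZ
:ZZZ:Z
Z::ZZZ
:::Z::
:ZZ::Z
t=6: ZZZ:ZZ
:Z:Z:Z
ZZZ:ZZ
::ZZ::
:ZZ::Z
t=7: ZZZ:ZZ
:Z:Z:Z
ZZZ:Z:
::ZZZZ
:ZZ:::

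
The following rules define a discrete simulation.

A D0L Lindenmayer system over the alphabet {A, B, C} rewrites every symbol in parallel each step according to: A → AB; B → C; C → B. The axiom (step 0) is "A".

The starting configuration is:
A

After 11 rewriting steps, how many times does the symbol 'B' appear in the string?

6

t=0: A
t=1: AB
t=2: ABC
t=3: ABCB
t=4: ABCBC
t=5: ABCBCB
t=6: ABCBCBC
t=7: ABCBCBCB
t=8: ABCBCBCBC
t=9: ABCBCBCBCB
t=10: ABCBCBCBCBC
t=11: ABCBCBCBCBCB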